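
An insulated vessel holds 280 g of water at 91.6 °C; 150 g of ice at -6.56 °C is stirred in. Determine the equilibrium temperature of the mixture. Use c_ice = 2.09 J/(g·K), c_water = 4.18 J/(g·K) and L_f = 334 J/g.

Net heat exchanged in the isolated system is zero:
warm ice to 0 °C: 150×2.09×(0 − (-6.56)) = 2056.6; melt ice: 150×334 = 50100; warm the meltwater: 627 T; water cools: 280×4.18×(T − 91.6) = 1170.4(T − 91.6)
1797.4 T = 107209 − 52157 = 55052
T ≈ 30.63 °C. Since T > 0 °C, the all-ice-melts assumption holds.

T_f ≈ 30.6 °C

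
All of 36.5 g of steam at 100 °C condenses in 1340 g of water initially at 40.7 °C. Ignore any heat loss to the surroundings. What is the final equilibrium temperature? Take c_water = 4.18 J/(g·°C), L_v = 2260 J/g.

Conservation of energy gives ΣQ = 0:
latent heat released on condensation: 36.5×2260 = 82490; condensate cools 100→T: 36.5×4.18×(T − 100) = 152.57(T − 100); water warms: 1340×4.18×(T − 40.7) = 5601.2(T − 40.7)
5753.8 T = 82490 + 15257 + 227969 = 325716
T ≈ 56.61 °C (< 100 °C, so full condensation is consistent).

T_f ≈ 56.6 °C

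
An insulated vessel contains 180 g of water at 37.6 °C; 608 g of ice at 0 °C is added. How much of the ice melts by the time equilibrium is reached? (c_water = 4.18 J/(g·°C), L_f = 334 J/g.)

m_melted ≈ 84.7 g

Heat available from the water dropping to 0 °C: 180·4.18·37.6 = 28290 J.
Fully melting the ice requires m_ice L_f = 608·334 = 203072 J.
28290 J < 203072 J, so only part of the ice melts and the system sits at 0 °C.
m_melted·334 = 28290  ⇒  m_melted ≈ 84.7 g.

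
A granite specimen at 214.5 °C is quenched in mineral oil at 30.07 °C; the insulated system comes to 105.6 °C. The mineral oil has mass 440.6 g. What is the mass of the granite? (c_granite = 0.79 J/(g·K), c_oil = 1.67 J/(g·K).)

|Q_granite| = |Q_oil|:
m·0.79·(214.5 − 105.6) = 440.6·1.67·(105.6 − 30.07)
86.03 m = 55575  ⇒  m ≈ 646 g

m ≈ 646 g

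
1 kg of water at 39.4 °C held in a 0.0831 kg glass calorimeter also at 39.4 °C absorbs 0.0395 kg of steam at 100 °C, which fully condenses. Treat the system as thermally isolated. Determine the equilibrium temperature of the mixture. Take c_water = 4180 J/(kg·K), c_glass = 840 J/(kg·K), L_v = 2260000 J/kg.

Taking heat into each body as positive, Σ m c ΔT = 0:
latent heat released on condensation: 0.0395·2260000 = 89270
  condensate cools 100→T: 0.0395·4180·(T − 100) = 165.11(T − 100)
  water warms: 1·4180·(T − 39.4) = 4180(T − 39.4)
  glass cup: 0.0831·840·(T − 39.4) = 69.8(T − 39.4)
4414.9 T = 89270 + 16511 + 167442 = 273223
T ≈ 61.89 °C — below 100 °C, confirming all the steam condensed.

T_f ≈ 61.9 °C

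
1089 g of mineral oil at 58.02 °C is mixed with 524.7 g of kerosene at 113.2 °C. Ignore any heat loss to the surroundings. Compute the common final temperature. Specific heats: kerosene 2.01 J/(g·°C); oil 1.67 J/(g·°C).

Net heat exchanged in the isolated system is zero:
524.7*2.01*(T − 113.2) + 1089*1.67*(T − 58.02) = 0
1054.6(T − 113.2) + 1818.6(T − 58.02) = 0
2873.3 T = 224903
T ≈ 78.27 °C

T_f ≈ 78.3 °C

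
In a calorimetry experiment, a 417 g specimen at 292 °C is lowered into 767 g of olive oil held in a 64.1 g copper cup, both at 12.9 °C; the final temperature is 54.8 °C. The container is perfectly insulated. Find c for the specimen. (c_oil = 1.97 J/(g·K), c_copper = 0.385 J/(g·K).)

c ≈ 0.651 J/(g·K)

Let T be the final temperature. ΣQ_i = 0:
417×c×(54.8 − 292) + 767×1.97×(54.8 − 12.9) + 64.1×0.385×(54.8 − 12.9) = 0
-98912 c = -64345
c = -64345/-98912 ≈ 0.6505 J/(g·K)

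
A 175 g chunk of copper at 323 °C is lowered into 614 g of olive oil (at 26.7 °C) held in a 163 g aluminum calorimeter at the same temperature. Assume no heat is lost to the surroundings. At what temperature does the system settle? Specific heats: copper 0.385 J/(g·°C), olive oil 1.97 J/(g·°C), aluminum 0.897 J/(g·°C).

T_f ≈ 40.7 °C

Heat gained plus heat lost sum to zero:
175×0.385×(T − 323) + 614×1.97×(T − 26.7) + 163×0.897×(T − 26.7) = 0
1423.2 T = 57962
T = 57962 / 1423.2 = 40.7 °C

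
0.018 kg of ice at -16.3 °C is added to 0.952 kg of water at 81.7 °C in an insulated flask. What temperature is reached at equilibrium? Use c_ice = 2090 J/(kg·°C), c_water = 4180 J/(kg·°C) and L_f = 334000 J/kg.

Energy balance with sensible and latent terms:
warm ice to 0 °C: 0.018·2090·(0 − (-16.3)) = 613.21
  fusion: m_ice L_f = 0.018·334000 = 6012
  warm the meltwater: 75.24 T
  water cools: 0.952·4180·(T − 81.7) = 3979.4(T − 81.7)
4054.6 T = 325114 − 6625.2 = 318489
T ≈ 78.55 °C. Since T > 0 °C, the all-ice-melts assumption holds.

T_f ≈ 78.5 °C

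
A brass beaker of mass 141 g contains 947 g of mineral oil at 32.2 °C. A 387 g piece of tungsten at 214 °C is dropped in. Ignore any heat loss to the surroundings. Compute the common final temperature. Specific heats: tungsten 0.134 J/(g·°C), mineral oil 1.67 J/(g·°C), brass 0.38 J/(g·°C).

T_f ≈ 37.8 °C

T_f is the heat-capacity-weighted average of the initial temperatures:
T_f = (51.86·214 + 1581.5·32.2 + 53.58·32.2) / (51.86 + 1581.5 + 53.58)
    = 63747 / 1686.9 ≈ 37.79 °C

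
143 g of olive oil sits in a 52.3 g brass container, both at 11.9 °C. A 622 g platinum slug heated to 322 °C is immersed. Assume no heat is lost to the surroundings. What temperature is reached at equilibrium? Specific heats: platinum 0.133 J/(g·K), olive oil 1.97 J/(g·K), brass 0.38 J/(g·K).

T_f ≈ 78.7 °C

Net heat exchanged in the isolated system is zero:
622*0.133*(T − 322) + 143*1.97*(T − 11.9) + 52.3*0.38*(T − 11.9) = 0
82.73(T − 322) + 281.71(T − 11.9) + 19.87(T − 11.9) = 0
384.31 T = 30227
T = 30227 / 384.31 = 78.7 °C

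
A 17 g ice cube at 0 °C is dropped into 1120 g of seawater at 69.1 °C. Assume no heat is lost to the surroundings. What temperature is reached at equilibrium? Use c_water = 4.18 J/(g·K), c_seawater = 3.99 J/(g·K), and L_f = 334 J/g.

T_f ≈ 66.8 °C

Energy balance with sensible and latent terms:
fusion: m_ice L_f = 17·334 = 5678; meltwater 0→T: 17·4.18·T = 71.06 T; seawater: 4468.8(T − 69.1)
4539.9 T = 308794 − 5678 = 303116
T ≈ 66.77 °C (positive, so assuming full melt was valid).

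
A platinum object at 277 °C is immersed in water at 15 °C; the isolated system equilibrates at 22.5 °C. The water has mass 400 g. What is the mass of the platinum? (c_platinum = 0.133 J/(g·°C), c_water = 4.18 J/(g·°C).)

m ≈ 370 g

Taking heat into each body as positive, Σ m c ΔT = 0:
m·0.133·(22.5 − 277) + 400·4.18·(22.5 − 15) = 0
-33.85 m = -12540
m = -12540/-33.85 ≈ 370.5 g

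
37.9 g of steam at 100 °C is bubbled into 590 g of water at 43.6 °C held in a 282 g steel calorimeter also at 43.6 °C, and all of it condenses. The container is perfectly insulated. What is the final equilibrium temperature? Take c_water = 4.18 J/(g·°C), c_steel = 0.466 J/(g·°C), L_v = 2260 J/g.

T_f ≈ 77.9 °C

Heat gained plus heat lost sum to zero:
condense steam: −37.9×2260 = −85654
  condensed water 100 °C→T: 158.42(T − 100)
  water warms: 590×4.18×(T − 43.6) = 2466.2(T − 43.6)
  steel cup: 282×0.466×(T − 43.6) = 131.41(T − 43.6)
2756 T = 85654 + 15842 + 113256 = 214752
T ≈ 77.92 °C, under the boiling point, so the assumption holds.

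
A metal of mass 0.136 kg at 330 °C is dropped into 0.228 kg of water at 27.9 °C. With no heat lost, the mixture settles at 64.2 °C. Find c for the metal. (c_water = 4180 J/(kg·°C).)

c ≈ 957 J/(kg·°C)

Heat lost by the metal = heat gained by the water:
0.136×c×(330 − 64.2) = 0.228×4180×(64.2 − 27.9)
36.15 c = 34595  ⇒  c ≈ 957 J/(kg·°C)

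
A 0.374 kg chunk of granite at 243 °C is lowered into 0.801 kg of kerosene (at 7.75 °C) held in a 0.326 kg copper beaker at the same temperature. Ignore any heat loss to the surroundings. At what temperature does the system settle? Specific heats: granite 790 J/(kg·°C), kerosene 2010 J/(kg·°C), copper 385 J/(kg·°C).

T_f ≈ 42.0 °C

T_f = Σ m_i c_i T_i / Σ m_i c_i:
T_f = (295.46·243 + 1610·7.75 + 125.51·7.75) / (295.46 + 1610 + 125.51)
    = 85247 / 2031 ≈ 41.97 °C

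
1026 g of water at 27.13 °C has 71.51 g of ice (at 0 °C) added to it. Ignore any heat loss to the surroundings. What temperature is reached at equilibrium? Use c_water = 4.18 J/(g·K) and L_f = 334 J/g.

T_f ≈ 20.2 °C

Taking heat into each body as positive, Σ m c ΔT = 0:
melt ice: 71.51·334 = 23884; meltwater 0→T: 71.51·4.18·T = 298.91 T; water cools: 1026·4.18·(T − 27.13) = 4288.7(T − 27.13)
4587.6 T = 116352 − 23884 = 92468
T ≈ 20.16 °C — above 0 °C, consistent with complete melting.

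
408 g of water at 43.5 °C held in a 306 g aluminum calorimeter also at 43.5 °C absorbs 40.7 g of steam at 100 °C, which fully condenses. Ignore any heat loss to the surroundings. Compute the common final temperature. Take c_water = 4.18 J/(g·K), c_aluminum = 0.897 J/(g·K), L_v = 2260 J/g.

T_f ≈ 90.8 °C

Let T be the final temperature. ΣQ_i = 0:
steam→water at 100 °C releases m L_v = 40.7·2260 = 91982
  condensate cools 100→T: 40.7·4.18·(T − 100) = 170.13(T − 100)
  original water: 1705.4(T − 43.5)
  aluminum cup: 306·0.897·(T − 43.5) = 274.48(T − 43.5)
2150 T = 91982 + 17013 + 86127 = 195121
T ≈ 90.75 °C (< 100 °C, so full condensation is consistent).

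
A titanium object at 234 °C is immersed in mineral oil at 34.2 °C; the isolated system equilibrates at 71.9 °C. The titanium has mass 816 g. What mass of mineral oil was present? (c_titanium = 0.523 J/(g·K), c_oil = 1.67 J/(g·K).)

m ≈ 1100 g

Net heat exchanged in the isolated system is zero:
816·0.523·(71.9 − 234) + m·1.67·(71.9 − 34.2) = 0
62.96 m = 69179
m = 69179/62.96 ≈ 1099 g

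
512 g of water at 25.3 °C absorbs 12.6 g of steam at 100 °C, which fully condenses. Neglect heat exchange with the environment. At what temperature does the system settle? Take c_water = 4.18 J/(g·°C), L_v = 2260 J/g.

T_f ≈ 40.1 °C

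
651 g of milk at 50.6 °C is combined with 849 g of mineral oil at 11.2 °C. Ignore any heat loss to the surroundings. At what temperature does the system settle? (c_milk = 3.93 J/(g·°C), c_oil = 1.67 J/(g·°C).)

Set heat shed by the hot body equal to heat absorbed by the cold body:
651*3.93*(50.6 − T) = 849*1.67*(T − 11.2)
2558.4(50.6 − T) = 1417.8(T − 11.2)
3976.3 T = 145336  ⇒  T ≈ 36.55 °C

T_f ≈ 36.6 °C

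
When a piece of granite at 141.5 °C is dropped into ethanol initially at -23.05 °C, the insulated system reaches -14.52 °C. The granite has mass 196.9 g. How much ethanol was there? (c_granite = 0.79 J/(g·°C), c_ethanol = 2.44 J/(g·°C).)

m ≈ 1170 g

|Q_granite| = |Q_ethanol|:
196.9·0.79·(141.5 − -14.52) = m·2.44·(-14.52 − (-23.05))
20.81 m = 24269  ⇒  m ≈ 1166 g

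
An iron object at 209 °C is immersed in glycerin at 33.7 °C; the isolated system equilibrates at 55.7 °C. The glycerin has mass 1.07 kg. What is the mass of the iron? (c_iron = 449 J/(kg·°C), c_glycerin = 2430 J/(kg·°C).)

Heat lost by the iron = heat gained by the glycerin:
m·449·(209 − 55.7) = 1.07·2430·(55.7 − 33.7)
68832 m = 57202  ⇒  m ≈ 0.831 kg

m ≈ 0.831 kg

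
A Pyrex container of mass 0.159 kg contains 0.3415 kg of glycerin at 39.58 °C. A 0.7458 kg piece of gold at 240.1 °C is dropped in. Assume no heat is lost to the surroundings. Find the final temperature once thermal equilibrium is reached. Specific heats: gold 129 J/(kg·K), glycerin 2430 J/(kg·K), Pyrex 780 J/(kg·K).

T_f = Σ m_i c_i T_i / Σ m_i c_i:
T_f = (96.21·240.1 + 829.85·39.58 + 124.02·39.58) / (96.21 + 829.85 + 124.02)
    = 60854 / 1050.1 ≈ 57.95 °C

T_f ≈ 58.0 °C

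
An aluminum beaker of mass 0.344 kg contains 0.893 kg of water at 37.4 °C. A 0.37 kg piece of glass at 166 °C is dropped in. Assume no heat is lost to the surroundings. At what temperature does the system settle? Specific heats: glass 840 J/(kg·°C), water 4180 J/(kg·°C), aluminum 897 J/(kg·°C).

T_f ≈ 46.6 °C

Heat gained plus heat lost sum to zero:
0.37×840×(T − 166) + 0.893×4180×(T − 37.4) + 0.344×897×(T − 37.4) = 0
(310.8 + 3732.7 + 308.57) T = 310.8×166 + 3732.7×37.4 + 308.57×37.4
T ≈ 46.58 °C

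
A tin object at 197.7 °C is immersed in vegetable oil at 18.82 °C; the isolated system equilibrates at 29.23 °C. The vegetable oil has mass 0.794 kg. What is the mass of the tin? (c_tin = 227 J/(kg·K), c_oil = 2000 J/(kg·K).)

m ≈ 0.432 kg

Setting the total heat transfer to zero:
m·227·(29.23 − 197.7) + 0.794·2000·(29.23 − 18.82) = 0
-38243 m = -16531
m = -16531/-38243 ≈ 0.4323 kg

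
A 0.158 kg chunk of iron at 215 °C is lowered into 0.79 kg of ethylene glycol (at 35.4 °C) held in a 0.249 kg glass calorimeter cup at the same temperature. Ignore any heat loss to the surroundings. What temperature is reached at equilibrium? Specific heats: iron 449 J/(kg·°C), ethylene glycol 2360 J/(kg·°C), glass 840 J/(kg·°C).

T_f ≈ 41.3 °C

Taking heat into each body as positive, Σ m c ΔT = 0:
0.158*449*(T − 215) + 0.79*2360*(T − 35.4) + 0.249*840*(T − 35.4) = 0
70.94(T − 215) + 1864.4(T − 35.4) + 209.16(T − 35.4) = 0
2144.5 T = 88657
T = 88657/2144.5 ≈ 41.34 °C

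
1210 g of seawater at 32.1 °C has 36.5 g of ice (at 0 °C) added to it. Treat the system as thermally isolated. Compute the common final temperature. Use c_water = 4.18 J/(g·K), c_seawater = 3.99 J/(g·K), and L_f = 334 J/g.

T_f ≈ 28.7 °C

Sum of m c ΔT and latent-heat terms is zero:
melt ice: 36.5×334 = 12191; meltwater 0→T: 36.5×4.18×T = 152.57 T; seawater: 4827.9(T − 32.1)
4980.5 T = 154976 − 12191 = 142785
T ≈ 28.67 °C — above 0 °C, consistent with complete melting.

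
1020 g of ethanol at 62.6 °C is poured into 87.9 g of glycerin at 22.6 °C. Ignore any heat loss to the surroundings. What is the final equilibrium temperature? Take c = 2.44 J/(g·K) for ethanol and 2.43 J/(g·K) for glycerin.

T_f ≈ 59.4 °C

Heat lost by the ethanol equals heat gained by the glycerin:
1020×2.44×(62.6 − T) = 87.9×2.43×(T − 22.6)
2488.8(62.6 − T) = 213.6(T − 22.6)
2702.4 T = 160626  ⇒  T ≈ 59.44 °C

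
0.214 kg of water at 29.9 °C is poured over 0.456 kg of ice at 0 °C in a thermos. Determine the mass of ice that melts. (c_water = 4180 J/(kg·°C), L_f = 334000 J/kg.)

Cooling the water to 0 °C releases 0.214·4180·29.9 = 26746 J.
Fully melting the ice requires m_ice L_f = 0.456·334000 = 152304 J.
That's not enough to melt it all — equilibrium is at 0 °C with ice remaining.
m_melt = 26746 / L_f = 0.08008 kg.

m_melted ≈ 0.0801 kg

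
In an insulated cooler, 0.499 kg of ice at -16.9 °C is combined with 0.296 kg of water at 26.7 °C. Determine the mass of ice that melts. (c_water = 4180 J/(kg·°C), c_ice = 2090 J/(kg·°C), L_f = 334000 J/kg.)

m_melted ≈ 0.0461 kg

Cooling the water to 0 °C releases 0.296×4180×26.7 = 33035 J.
Warming the ice to 0 °C takes 0.499×2090×16.9 = 17625 J, leaving 15410 J for melting.
Fully melting the ice requires m_ice L_f = 0.499×334000 = 166666 J.
15410 J < 166666 J, so only part of the ice melts and the system sits at 0 °C.
m_melted×334000 = 15410  ⇒  m_melted ≈ 0.04614 kg.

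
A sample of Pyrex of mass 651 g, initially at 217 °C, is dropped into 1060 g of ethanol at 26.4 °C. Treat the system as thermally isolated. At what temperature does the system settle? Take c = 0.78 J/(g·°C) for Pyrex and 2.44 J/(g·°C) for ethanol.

T_f ≈ 57.7 °C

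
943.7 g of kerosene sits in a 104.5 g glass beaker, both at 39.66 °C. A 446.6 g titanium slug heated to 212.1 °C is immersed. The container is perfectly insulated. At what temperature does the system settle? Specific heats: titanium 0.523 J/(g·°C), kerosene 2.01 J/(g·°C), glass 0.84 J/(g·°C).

Net heat exchanged in the isolated system is zero:
446.6×0.523×(T − 212.1) + 943.7×2.01×(T − 39.66) + 104.5×0.84×(T − 39.66) = 0
(233.57 + 1896.8 + 87.78) T = 233.57×212.1 + 1896.8×39.66 + 87.78×39.66
T ≈ 57.82 °C

T_f ≈ 57.8 °C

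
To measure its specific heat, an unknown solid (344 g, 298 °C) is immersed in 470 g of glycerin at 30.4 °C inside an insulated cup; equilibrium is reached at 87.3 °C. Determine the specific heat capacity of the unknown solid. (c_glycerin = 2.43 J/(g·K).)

c ≈ 0.897 J/(g·K)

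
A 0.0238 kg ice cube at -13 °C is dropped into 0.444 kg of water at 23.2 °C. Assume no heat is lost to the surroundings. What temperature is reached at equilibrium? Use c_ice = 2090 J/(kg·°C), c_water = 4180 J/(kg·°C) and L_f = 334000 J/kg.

Setting the total heat transfer to zero:
ice -13→0 °C: 0.0238·2090·13 = 646.65
  latent heat to melt: 0.0238·334000 = 7949.2
  warm the meltwater: 99.48 T
  water: 1855.9(T − 23.2)
1955.4 T = 43057 − 8595.8 = 34461
T ≈ 17.62 °C — above 0 °C, consistent with complete melting.

T_f ≈ 17.6 °C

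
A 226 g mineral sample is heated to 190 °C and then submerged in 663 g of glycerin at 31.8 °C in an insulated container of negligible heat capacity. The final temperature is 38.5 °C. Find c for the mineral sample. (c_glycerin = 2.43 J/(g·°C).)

Heat lost by the mineral sample = heat gained by the glycerin:
226×c×(190 − 38.5) = 663×2.43×(38.5 − 31.8)
34239 c = 10794  ⇒  c ≈ 0.3153 J/(g·°C)

c ≈ 0.315 J/(g·°C)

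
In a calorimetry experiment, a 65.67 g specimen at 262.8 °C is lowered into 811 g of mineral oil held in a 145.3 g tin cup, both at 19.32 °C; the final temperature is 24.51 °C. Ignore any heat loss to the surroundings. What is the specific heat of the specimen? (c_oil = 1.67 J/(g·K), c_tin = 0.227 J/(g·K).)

Taking heat into each body as positive, Σ m c ΔT = 0:
65.67·c·(24.51 − 262.8) + 811·1.67·(24.51 − 19.32) + 145.3·0.227·(24.51 − 19.32) = 0
-15649 c = -7200.4
c = -7200.4/-15649 ≈ 0.4601 J/(g·K)

c ≈ 0.46 J/(g·K)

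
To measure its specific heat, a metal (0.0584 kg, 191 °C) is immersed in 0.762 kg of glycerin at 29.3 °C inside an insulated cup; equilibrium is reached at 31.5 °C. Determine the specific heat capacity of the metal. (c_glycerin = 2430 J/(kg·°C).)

Net heat exchanged in the isolated system is zero:
0.0584·c·(31.5 − 191) + 0.762·2430·(31.5 − 29.3) = 0
-9.315 c = -4073.7
c = -4073.7/-9.315 ≈ 437.3 J/(kg·°C)

c ≈ 437 J/(kg·°C)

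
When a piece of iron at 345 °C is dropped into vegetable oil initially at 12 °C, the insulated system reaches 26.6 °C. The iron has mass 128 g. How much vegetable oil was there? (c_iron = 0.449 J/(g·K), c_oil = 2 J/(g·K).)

m ≈ 627 g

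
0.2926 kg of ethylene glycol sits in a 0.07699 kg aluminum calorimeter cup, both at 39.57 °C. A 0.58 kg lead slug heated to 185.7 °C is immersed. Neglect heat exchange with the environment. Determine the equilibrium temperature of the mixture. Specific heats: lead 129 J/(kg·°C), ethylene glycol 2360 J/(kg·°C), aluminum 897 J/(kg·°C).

With ΣQ=0 the equilibrium temperature is the m·c-weighted mean:
T_f = (74.82*185.7 + 690.54*39.57 + 69.06*39.57) / (74.82 + 690.54 + 69.06)
    = 43951 / 834.42 ≈ 52.67 °C

T_f ≈ 52.7 °C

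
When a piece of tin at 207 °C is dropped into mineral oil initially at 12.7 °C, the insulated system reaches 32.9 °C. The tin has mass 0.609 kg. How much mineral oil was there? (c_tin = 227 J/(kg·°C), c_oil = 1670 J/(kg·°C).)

m ≈ 0.713 kg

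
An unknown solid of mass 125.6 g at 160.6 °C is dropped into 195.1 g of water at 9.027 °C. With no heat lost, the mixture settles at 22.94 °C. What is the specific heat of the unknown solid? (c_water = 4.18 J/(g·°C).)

c ≈ 0.656 J/(g·°C)

Energy conservation, ΣQ = 0:
125.6×c×(22.94 − 160.6) + 195.1×4.18×(22.94 − 9.027) = 0
-17290 c = -11346
c = -11346/-17290 ≈ 0.6562 J/(g·°C)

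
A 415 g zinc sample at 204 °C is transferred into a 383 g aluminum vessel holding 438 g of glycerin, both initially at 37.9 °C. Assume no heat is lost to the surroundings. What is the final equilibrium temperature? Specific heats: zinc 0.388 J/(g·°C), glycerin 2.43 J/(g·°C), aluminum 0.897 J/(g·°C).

Conservation of energy gives ΣQ = 0:
415×0.388×(T − 204) + 438×2.43×(T − 37.9) + 383×0.897×(T − 37.9) = 0
161.02(T − 204) + 1064.3(T − 37.9) + 343.55(T − 37.9) = 0
(161.02 + 1064.3 + 343.55) T = 161.02×204 + 1064.3×37.9 + 343.55×37.9
T = 86207 / 1568.9 = 54.9 °C

T_f ≈ 54.9 °C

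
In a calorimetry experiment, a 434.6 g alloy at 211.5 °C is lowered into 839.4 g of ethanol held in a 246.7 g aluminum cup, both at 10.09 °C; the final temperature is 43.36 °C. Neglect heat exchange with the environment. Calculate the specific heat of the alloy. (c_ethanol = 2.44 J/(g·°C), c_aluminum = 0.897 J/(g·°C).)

Net heat exchanged in the isolated system is zero:
434.6×c×(43.36 − 211.5) + 839.4×2.44×(43.36 − 10.09) + 246.7×0.897×(43.36 − 10.09) = 0
-73074 c = -75504
c = -75504/-73074 ≈ 1.033 J/(g·°C)

c ≈ 1.03 J/(g·°C)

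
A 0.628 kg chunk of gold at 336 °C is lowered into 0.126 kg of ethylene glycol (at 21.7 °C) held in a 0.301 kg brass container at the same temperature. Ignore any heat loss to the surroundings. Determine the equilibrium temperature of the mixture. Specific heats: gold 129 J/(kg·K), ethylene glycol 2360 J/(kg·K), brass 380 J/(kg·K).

Conservation of energy gives ΣQ = 0:
0.628*129*(T − 336) + 0.126*2360*(T − 21.7) + 0.301*380*(T − 21.7) = 0
81.01(T − 336) + 297.36(T − 21.7) + 114.38(T − 21.7) = 0
(81.01 + 297.36 + 114.38) T = 81.01*336 + 297.36*21.7 + 114.38*21.7
T ≈ 73.37 °C

T_f ≈ 73.4 °C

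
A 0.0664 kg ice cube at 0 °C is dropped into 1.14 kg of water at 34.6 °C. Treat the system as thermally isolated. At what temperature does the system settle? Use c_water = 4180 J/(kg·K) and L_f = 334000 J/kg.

T_f ≈ 28.3 °C

Energy conservation, ΣQ = 0:
melt ice: 0.0664·334000 = 22178; warm the meltwater: 277.55 T; water cools: 1.14·4180·(T − 34.6) = 4765.2(T − 34.6)
5042.8 T = 164876 − 22178 = 142698
T ≈ 28.30 °C (positive, so assuming full melt was valid).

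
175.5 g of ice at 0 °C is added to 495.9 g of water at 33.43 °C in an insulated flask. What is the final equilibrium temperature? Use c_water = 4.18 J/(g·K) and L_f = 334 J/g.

T_f ≈ 3.8 °C

Heat gained plus heat lost sum to zero:
melt ice: 175.5×334 = 58617
  meltwater 0→T: 175.5×4.18×T = 733.59 T
  water: 2072.9(T − 33.43)
2806.5 T = 69296 − 58617 = 10679
T ≈ 3.81 °C. Since T > 0 °C, the all-ice-melts assumption holds.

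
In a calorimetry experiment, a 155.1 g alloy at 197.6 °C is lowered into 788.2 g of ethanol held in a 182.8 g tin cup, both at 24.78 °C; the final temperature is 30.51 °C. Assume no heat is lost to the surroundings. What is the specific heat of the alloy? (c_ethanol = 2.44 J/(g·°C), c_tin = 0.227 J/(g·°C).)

c ≈ 0.434 J/(g·°C)

Let T be the final temperature. ΣQ_i = 0:
155.1×c×(30.51 − 197.6) + 788.2×2.44×(30.51 − 24.78) + 182.8×0.227×(30.51 − 24.78) = 0
-25916 c = -11258
c = -11258/-25916 ≈ 0.4344 J/(g·°C)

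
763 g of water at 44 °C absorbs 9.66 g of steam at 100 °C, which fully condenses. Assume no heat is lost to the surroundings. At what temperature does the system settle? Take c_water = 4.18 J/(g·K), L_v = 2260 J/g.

T_f ≈ 51.5 °C

Heat gained plus heat lost sum to zero:
steam→water at 100 °C releases m L_v = 9.66·2260 = 21832; condensed water 100 °C→T: 40.38(T − 100); original water: 3189.3(T − 44)
3229.7 T = 21832 + 4037.9 + 140331 = 166200
T ≈ 51.46 °C, under the boiling point, so the assumption holds.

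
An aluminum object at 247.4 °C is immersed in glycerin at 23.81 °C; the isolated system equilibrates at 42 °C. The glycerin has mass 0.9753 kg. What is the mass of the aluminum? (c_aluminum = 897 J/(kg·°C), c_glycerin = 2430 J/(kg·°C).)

m ≈ 0.234 kg

Conservation of energy gives ΣQ = 0:
m×897×(42 − 247.4) + 0.9753×2430×(42 − 23.81) = 0
-184244 m = -43110
m = -43110/-184244 ≈ 0.234 kg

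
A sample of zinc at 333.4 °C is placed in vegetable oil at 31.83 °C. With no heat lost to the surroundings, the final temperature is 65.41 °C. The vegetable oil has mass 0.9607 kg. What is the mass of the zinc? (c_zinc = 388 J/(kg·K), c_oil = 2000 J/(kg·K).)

m ≈ 0.621 kg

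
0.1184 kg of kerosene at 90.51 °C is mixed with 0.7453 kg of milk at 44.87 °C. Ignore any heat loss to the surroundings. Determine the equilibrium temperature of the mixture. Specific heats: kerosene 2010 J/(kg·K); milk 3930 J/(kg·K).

T_f ≈ 48.3 °C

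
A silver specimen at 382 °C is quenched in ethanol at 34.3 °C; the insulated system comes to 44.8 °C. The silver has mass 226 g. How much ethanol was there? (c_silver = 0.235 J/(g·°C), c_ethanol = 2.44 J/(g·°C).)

m ≈ 699 g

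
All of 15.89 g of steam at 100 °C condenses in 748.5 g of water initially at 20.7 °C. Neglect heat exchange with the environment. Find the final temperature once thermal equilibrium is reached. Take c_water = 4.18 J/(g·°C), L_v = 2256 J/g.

T_f ≈ 33.6 °C

Net heat exchanged in the isolated system is zero:
condense steam: −15.89×2256 = −35848
  condensed water 100 °C→T: 66.42(T − 100)
  original water: 3128.7(T − 20.7)
3195.2 T = 35848 + 6642 + 64765 = 107255
T ≈ 33.57 °C — below 100 °C, confirming all the steam condensed.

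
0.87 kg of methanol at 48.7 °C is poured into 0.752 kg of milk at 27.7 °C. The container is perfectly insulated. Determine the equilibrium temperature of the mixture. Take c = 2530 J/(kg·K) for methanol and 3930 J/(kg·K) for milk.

T_f ≈ 36.7 °C

Conservation of energy gives ΣQ = 0:
0.87·2530·(T − 48.7) + 0.752·3930·(T − 27.7) = 0
2201.1(T − 48.7) + 2955.4(T − 27.7) = 0
5156.5 T = 189057
T ≈ 36.66 °C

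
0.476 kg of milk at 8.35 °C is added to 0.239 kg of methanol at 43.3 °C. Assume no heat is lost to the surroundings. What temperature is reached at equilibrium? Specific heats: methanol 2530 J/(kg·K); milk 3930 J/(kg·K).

Heat gained plus heat lost sum to zero:
0.239×2530×(T − 43.3) + 0.476×3930×(T − 8.35) = 0
604.67(T − 43.3) + 1870.7(T − 8.35) = 0
2475.3 T = 41802
T = 41802/2475.3 ≈ 16.89 °C

T_f ≈ 16.9 °C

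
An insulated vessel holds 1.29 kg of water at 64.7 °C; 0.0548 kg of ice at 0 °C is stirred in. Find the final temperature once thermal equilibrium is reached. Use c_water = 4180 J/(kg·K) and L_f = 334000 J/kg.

T_f ≈ 58.8 °C

Let T be the final temperature. ΣQ_i = 0:
fusion: m_ice L_f = 0.0548×334000 = 18303; warm the meltwater: 229.06 T; water: 5392.2(T − 64.7)
5621.3 T = 348875 − 18303 = 330572
T ≈ 58.81 °C. Since T > 0 °C, the all-ice-melts assumption holds.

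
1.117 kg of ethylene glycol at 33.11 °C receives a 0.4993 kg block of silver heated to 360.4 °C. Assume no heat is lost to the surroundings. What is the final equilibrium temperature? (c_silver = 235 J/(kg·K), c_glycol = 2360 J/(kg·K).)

T_f = Σ m_i c_i T_i / Σ m_i c_i:
T_f = (117.34×360.4 + 2636.1×33.11) / (117.34 + 2636.1)
    = 129570 / 2753.5 ≈ 47.06 °C

T_f ≈ 47.1 °C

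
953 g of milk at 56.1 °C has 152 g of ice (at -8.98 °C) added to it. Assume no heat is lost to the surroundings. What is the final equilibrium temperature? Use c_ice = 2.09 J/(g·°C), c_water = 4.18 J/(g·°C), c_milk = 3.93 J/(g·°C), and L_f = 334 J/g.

T_f ≈ 35.7 °C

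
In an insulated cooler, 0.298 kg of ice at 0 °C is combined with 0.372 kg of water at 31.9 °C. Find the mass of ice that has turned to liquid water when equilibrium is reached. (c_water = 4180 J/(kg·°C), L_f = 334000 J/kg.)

m_melted ≈ 0.149 kg

Cooling the water to 0 °C releases 0.372×4180×31.9 = 49603 J.
Melting all 0.298 kg of ice would need 0.298×334000 = 99532 J.
That's not enough to melt it all — equilibrium is at 0 °C with ice remaining.
Mass melted = 49603/334000 ≈ 0.1485 kg.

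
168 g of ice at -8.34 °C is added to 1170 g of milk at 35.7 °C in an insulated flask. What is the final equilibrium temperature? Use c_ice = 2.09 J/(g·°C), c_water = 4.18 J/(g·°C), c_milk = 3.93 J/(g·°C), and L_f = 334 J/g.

T_f ≈ 19.8 °C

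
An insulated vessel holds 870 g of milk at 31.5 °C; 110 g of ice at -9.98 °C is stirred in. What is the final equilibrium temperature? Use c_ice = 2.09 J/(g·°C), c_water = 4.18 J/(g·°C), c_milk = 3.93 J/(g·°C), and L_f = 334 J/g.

Sum of m c ΔT and latent-heat terms is zero:
warm ice to 0 °C: 110·2.09·(0 − (-9.98)) = 2294.4
  latent heat to melt: 110·334 = 36740
  meltwater 0→T: 110·4.18·T = 459.8 T
  milk cools: 870·3.93·(T − 31.5) = 3419.1(T − 31.5)
3878.9 T = 107702 − 39034 = 68667
T ≈ 17.70 °C. Since T > 0 °C, the all-ice-melts assumption holds.

T_f ≈ 17.7 °C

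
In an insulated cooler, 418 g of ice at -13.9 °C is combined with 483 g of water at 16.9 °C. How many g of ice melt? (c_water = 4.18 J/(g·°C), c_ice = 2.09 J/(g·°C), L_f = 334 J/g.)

m_melted ≈ 65.8 g

Cooling the water to 0 °C releases 483×4.18×16.9 = 34120 J.
Warming the ice to 0 °C takes 418×2.09×13.9 = 12143 J, leaving 21977 J for melting.
Melting all 418 g of ice would need 418×334 = 139612 J.
Since 21977 < 139612 J, not all the ice melts; equilibrium is at 0 °C.
m_melted×334 = 21977  ⇒  m_melted ≈ 65.8 g.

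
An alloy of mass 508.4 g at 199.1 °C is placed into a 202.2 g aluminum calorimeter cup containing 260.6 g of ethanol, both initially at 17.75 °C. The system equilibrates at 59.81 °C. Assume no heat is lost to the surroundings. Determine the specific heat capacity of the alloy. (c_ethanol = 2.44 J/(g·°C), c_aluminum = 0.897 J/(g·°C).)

Setting the total heat transfer to zero:
508.4×c×(59.81 − 199.1) + 260.6×2.44×(59.81 − 17.75) + 202.2×0.897×(59.81 − 17.75) = 0
-70815 c = -34373
c = -34373/-70815 ≈ 0.4854 J/(g·°C)

c ≈ 0.485 J/(g·°C)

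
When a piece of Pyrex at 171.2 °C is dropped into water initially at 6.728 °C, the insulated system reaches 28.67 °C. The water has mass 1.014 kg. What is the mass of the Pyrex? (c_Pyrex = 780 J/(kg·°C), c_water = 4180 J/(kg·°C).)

Setting the total heat transfer to zero:
m·780·(28.67 − 171.2) + 1.014·4180·(28.67 − 6.728) = 0
-111173 m = -93002
m = -93002/-111173 ≈ 0.8365 kg

m ≈ 0.837 kg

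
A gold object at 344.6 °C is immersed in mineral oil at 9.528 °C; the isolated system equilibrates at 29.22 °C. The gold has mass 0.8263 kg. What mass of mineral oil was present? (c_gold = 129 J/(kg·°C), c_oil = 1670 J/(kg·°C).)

Conservation of energy gives ΣQ = 0:
0.8263×129×(29.22 − 344.6) + m×1670×(29.22 − 9.528) = 0
32886 m = 33617
m = 33617/32886 ≈ 1.022 kg

m ≈ 1.02 kg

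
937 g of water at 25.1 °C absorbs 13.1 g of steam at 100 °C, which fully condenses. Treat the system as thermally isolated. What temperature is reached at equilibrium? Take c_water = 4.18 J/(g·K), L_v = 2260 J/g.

Heat gained plus heat lost sum to zero:
condense steam: −13.1·2260 = −29606
  condensate cools 100→T: 13.1·4.18·(T − 100) = 54.76(T − 100)
  water warms: 937·4.18·(T − 25.1) = 3916.7(T − 25.1)
3971.4 T = 29606 + 5475.8 + 98308 = 133390
T ≈ 33.59 °C (< 100 °C, so full condensation is consistent).

T_f ≈ 33.6 °C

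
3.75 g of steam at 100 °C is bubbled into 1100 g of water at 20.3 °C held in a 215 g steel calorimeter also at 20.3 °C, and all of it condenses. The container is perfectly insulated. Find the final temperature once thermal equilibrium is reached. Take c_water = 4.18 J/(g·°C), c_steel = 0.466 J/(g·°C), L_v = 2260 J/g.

Energy conservation, ΣQ = 0:
steam→water at 100 °C releases m L_v = 3.75×2260 = 8475; condensate cools 100→T: 3.75×4.18×(T − 100) = 15.67(T − 100); water warms: 1100×4.18×(T − 20.3) = 4598(T − 20.3); cup: 100.19(T − 20.3)
4713.9 T = 8475 + 1567.5 + 95373 = 105416
T ≈ 22.36 °C, under the boiling point, so the assumption holds.

T_f ≈ 22.4 °C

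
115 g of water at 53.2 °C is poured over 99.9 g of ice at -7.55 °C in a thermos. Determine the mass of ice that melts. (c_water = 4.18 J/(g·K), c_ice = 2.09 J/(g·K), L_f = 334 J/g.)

m_melted ≈ 71.8 g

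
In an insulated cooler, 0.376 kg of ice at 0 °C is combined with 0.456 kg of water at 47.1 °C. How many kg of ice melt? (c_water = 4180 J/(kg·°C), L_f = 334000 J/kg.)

Water can give up m c ΔT = 0.456·4180·47.1 = 89776 J before reaching 0 °C.
Fully melting the ice requires m_ice L_f = 0.376·334000 = 125584 J.
89776 J < 125584 J, so only part of the ice melts and the system sits at 0 °C.
m_melt = 89776 / L_f = 0.2688 kg.

m_melted ≈ 0.269 kg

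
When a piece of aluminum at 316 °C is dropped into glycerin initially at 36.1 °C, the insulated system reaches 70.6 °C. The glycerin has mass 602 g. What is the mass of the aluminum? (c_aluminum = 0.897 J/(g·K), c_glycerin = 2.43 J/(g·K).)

m ≈ 229 g

Heat lost by the aluminum = heat gained by the glycerin:
m·0.897·(316 − 70.6) = 602·2.43·(70.6 − 36.1)
220.12 m = 50469  ⇒  m ≈ 229.3 g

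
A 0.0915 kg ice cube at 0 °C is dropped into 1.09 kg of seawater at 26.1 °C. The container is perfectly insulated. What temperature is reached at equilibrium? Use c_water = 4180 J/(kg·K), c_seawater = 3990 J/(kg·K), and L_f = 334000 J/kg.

T_f ≈ 17.5 °C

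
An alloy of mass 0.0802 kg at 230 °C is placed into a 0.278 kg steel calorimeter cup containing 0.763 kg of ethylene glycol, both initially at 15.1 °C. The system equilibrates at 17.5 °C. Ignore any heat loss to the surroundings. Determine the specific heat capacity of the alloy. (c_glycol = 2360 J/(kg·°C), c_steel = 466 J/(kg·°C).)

c ≈ 272 J/(kg·°C)

Energy conservation, ΣQ = 0:
0.0802·c·(17.5 − 230) + 0.763·2360·(17.5 − 15.1) + 0.278·466·(17.5 − 15.1) = 0
-17.04 c = -4632.5
c = -4632.5/-17.04 ≈ 271.8 J/(kg·°C)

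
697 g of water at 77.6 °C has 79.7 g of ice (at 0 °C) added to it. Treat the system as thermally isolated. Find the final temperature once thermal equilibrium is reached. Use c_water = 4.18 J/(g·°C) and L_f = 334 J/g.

Energy conservation, ΣQ = 0:
melt ice: 79.7·334 = 26620
  warm the meltwater: 333.15 T
  water cools: 697·4.18·(T − 77.6) = 2913.5(T − 77.6)
3246.6 T = 226084 − 26620 = 199465
T ≈ 61.44 °C (positive, so assuming full melt was valid).

T_f ≈ 61.4 °C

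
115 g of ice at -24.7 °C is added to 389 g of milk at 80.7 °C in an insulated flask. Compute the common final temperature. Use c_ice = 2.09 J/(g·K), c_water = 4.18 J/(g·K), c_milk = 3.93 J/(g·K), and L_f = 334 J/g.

Taking heat into each body as positive, Σ m c ΔT = 0:
warm ice to 0 °C: 115×2.09×(0 − (-24.7)) = 5936.6
  latent heat to melt: 115×334 = 38410
  warm the meltwater: 480.7 T
  milk cools: 389×3.93×(T − 80.7) = 1528.8(T − 80.7)
2009.5 T = 123372 − 44347 = 79025
T ≈ 39.33 °C. Since T > 0 °C, the all-ice-melts assumption holds.

T_f ≈ 39.3 °C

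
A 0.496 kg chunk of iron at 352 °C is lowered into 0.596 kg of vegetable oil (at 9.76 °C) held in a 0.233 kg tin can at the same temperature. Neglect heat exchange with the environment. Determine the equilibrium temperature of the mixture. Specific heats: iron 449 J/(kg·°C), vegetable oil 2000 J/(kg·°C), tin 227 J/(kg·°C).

Net heat exchanged in the isolated system is zero:
0.496*449*(T − 352) + 0.596*2000*(T − 9.76) + 0.233*227*(T − 9.76) = 0
1467.6 T = 90542
T ≈ 61.69 °C

T_f ≈ 61.7 °C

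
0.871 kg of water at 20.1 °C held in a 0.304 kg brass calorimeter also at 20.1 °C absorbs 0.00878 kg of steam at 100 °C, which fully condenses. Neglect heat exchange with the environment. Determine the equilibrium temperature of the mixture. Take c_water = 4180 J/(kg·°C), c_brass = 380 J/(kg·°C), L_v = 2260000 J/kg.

Net heat exchanged in the isolated system is zero:
latent heat released on condensation: 0.00878·2260000 = 19843; condensate cools 100→T: 0.00878·4180·(T − 100) = 36.7(T − 100); original water: 3640.8(T − 20.1); brass cup: 0.304·380·(T − 20.1) = 115.52(T − 20.1)
3793 T = 19843 + 3670 + 75502 = 99014
T ≈ 26.10 °C, under the boiling point, so the assumption holds.

T_f ≈ 26.1 °C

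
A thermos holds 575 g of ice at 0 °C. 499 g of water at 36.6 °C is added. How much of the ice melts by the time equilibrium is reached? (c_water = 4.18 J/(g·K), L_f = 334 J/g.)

Water can give up m c ΔT = 499×4.18×36.6 = 76341 J before reaching 0 °C.
To melt every bit of ice: 575×334 = 192050 J.
76341 J < 192050 J, so only part of the ice melts and the system sits at 0 °C.
m_melted×334 = 76341  ⇒  m_melted ≈ 228.6 g.

m_melted ≈ 229 g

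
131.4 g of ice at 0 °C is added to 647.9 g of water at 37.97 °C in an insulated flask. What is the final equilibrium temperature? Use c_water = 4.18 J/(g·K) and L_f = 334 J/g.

T_f ≈ 18.1 °C

Energy balance with sensible and latent terms:
fusion: m_ice L_f = 131.4×334 = 43888; meltwater 0→T: 131.4×4.18×T = 549.25 T; water: 2708.2(T − 37.97)
3257.5 T = 102831 − 43888 = 58944
T ≈ 18.09 °C — above 0 °C, consistent with complete melting.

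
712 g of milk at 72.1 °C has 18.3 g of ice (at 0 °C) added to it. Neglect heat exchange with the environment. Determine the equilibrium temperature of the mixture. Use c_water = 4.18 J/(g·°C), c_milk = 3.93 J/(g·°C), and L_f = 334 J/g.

Net heat exchanged in the isolated system is zero:
fusion: m_ice L_f = 18.3·334 = 6112.2
  meltwater 0→T: 18.3·4.18·T = 76.49 T
  milk cools: 712·3.93·(T − 72.1) = 2798.2(T − 72.1)
2874.7 T = 201747 − 6112.2 = 195635
T ≈ 68.06 °C — above 0 °C, consistent with complete melting.

T_f ≈ 68.1 °C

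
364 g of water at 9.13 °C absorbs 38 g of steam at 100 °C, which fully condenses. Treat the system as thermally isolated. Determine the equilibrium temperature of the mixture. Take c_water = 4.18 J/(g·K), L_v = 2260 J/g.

T_f ≈ 68.8 °C

Energy balance with sensible and latent terms:
latent heat released on condensation: 38·2260 = 85880
  condensate cools 100→T: 38·4.18·(T − 100) = 158.84(T − 100)
  water warms: 364·4.18·(T − 9.13) = 1521.5(T − 9.13)
1680.4 T = 85880 + 15884 + 13891 = 115655
T ≈ 68.83 °C (< 100 °C, so full condensation is consistent).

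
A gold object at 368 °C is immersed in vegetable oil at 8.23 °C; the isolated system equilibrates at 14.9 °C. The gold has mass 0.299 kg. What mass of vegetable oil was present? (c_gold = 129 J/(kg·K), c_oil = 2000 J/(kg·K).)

m ≈ 1.02 kg

Energy conservation, ΣQ = 0:
0.299·129·(14.9 − 368) + m·2000·(14.9 − 8.23) = 0
13340 m = 13619
m = 13619/13340 ≈ 1.021 kg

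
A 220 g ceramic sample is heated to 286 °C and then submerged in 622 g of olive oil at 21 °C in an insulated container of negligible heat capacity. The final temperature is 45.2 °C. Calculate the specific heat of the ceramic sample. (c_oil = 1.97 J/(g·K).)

c ≈ 0.56 J/(g·K)

Setting the total heat transfer to zero:
220·c·(45.2 − 286) + 622·1.97·(45.2 − 21) = 0
-52976 c = -29653
c = -29653/-52976 ≈ 0.5597 J/(g·K)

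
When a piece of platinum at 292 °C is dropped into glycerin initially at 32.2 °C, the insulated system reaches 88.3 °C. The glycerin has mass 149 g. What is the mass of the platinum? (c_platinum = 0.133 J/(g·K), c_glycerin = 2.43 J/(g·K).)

m ≈ 750 g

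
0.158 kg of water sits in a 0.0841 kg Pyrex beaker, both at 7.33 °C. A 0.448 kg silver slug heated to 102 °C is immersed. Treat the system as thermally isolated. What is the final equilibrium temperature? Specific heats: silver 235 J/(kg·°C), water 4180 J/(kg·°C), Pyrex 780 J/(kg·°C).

T_f ≈ 19.3 °C

Net heat exchanged in the isolated system is zero:
0.448×235×(T − 102) + 0.158×4180×(T − 7.33) + 0.0841×780×(T − 7.33) = 0
105.28(T − 102) + 660.44(T − 7.33) + 65.6(T − 7.33) = 0
831.32 T = 16060
T = 16060 / 831.32 = 19.3 °C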